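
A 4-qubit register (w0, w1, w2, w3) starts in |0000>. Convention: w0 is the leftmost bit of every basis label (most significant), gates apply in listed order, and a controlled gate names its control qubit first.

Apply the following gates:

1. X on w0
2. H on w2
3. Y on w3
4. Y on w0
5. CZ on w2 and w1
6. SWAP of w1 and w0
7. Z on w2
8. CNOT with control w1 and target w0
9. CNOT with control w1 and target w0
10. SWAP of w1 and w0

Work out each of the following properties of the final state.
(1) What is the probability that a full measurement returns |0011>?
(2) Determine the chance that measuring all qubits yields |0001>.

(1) The probability of measuring |0011> is 1/2. Key observation: gates 8-9 undo each other exactly, leaving only the rest of the circuit to track.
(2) Outcome |0001> occurs with probability 1/2.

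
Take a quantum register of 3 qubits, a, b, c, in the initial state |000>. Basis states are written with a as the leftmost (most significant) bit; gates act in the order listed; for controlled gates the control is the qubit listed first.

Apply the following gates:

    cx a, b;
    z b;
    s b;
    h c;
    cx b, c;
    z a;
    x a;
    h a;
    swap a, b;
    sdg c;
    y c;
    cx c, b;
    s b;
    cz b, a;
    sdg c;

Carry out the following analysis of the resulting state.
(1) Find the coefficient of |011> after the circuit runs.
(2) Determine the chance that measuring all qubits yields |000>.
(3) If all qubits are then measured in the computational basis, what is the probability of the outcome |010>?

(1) The final state's coefficient on |011> equals I/2.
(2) A full measurement returns |000> with probability 1/4.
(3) Outcome |010> occurs with probability 1/4.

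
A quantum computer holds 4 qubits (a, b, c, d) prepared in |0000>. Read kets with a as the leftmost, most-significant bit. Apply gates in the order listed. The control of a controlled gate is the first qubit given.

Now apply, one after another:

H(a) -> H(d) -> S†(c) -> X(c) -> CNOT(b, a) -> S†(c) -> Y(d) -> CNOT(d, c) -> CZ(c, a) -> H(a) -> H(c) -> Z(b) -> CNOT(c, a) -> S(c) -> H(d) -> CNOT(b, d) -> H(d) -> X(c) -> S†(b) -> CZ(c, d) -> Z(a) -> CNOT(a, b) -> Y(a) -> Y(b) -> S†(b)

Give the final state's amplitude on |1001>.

The amplitude on |1001> is 0.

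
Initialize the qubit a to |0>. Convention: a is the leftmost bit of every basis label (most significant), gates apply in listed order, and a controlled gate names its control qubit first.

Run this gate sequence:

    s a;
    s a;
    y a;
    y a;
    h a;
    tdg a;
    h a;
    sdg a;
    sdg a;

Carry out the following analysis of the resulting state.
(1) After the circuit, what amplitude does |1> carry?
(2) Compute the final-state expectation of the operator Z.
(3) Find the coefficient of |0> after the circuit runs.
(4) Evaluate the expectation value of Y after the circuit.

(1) The amplitude on |1> is -1/2 - exp(3*I*pi/4)/2.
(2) In the final state, Z has expectation sqrt(2)/2.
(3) The amplitude on |0> is 1/2 - exp(3*I*pi/4)/2.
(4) The expectation value of Y is -sqrt(2)/2.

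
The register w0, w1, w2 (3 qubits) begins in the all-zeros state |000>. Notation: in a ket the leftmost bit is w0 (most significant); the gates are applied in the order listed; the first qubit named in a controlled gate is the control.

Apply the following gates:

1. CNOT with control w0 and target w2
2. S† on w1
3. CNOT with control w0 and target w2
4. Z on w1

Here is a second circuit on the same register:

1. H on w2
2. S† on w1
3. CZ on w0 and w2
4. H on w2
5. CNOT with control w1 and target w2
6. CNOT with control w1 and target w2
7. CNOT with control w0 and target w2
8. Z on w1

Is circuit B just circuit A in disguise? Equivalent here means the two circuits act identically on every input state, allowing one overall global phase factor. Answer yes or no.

Yes: on every input state the two circuits agree up to one overall phase factor.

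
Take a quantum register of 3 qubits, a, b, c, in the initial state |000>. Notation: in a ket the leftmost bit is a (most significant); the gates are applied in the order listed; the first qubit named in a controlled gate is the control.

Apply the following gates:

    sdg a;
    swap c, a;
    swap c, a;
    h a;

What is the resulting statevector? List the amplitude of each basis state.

The resulting statevector has amplitude sqrt(2)/2 on |000>, sqrt(2)/2 on |100>, and 0 on every other basis state. Key observation: steps 2-3 multiply out to the identity, so the circuit reduces to the remaining gates.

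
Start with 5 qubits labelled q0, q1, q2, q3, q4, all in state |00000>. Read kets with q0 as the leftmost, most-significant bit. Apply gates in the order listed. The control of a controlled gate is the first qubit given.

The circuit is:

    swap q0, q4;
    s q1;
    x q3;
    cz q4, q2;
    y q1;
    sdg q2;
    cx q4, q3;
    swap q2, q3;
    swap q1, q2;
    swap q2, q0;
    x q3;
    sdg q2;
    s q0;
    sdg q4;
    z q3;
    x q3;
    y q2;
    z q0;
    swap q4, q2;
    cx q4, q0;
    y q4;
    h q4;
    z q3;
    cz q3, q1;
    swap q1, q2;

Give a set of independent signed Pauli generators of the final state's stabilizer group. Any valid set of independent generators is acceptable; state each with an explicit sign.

The stabilizer group can be generated by +IIIIX, +ZIIII, +IZIII, -IIZII, +IIIZI, among other valid generating sets.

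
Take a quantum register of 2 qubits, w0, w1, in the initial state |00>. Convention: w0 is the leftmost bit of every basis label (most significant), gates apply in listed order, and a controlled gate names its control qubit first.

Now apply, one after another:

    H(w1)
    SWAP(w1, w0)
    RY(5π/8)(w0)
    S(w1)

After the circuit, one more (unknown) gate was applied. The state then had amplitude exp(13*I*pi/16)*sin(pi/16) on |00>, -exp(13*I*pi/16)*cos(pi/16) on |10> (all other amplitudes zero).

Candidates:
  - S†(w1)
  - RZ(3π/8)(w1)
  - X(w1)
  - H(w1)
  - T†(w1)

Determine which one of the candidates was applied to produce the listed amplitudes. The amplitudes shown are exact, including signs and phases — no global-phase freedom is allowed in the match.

It was RZ(3π/8)(w1) that produced the state shown.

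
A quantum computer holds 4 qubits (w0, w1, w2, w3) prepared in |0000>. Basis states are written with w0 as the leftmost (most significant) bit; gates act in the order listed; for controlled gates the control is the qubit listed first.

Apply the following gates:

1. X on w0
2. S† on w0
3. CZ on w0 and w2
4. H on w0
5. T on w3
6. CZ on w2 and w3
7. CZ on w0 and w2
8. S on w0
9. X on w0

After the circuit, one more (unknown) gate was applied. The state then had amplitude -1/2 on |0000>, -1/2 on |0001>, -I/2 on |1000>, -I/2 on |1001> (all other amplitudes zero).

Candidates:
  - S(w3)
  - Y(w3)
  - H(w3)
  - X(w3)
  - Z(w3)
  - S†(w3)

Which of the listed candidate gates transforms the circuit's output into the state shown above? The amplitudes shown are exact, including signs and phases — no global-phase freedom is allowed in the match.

It was H(w3) that produced the state shown.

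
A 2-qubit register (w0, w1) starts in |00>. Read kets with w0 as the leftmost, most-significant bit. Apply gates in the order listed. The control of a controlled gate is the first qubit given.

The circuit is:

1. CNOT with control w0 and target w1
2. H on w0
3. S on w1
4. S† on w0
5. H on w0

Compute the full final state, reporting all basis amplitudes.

After the circuit, the state carries amplitude 1/2 - I/2 on |00>, 0 on |01>, 1/2 + I/2 on |10>, 0 on |11>.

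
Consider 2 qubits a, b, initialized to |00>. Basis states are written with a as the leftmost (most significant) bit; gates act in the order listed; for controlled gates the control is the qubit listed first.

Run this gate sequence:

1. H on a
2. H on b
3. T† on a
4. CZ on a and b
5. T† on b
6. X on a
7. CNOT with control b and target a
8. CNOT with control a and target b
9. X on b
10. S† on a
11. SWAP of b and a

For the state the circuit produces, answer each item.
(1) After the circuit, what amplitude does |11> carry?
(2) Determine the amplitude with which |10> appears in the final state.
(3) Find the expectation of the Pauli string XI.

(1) The amplitude on |11> is 1/2.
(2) The amplitude on |10> is -exp(3*I*pi/4)/2.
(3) The observable XI averages to 1/2.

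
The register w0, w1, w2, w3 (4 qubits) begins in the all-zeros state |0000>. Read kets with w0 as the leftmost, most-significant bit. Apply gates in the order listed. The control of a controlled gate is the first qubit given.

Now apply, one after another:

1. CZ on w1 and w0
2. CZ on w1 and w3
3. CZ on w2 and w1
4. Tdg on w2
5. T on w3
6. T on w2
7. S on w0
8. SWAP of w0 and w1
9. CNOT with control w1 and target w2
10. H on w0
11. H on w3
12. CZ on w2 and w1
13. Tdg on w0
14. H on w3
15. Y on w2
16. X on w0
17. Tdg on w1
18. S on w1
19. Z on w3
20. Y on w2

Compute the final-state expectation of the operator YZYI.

The expectation value of YZYI is 0.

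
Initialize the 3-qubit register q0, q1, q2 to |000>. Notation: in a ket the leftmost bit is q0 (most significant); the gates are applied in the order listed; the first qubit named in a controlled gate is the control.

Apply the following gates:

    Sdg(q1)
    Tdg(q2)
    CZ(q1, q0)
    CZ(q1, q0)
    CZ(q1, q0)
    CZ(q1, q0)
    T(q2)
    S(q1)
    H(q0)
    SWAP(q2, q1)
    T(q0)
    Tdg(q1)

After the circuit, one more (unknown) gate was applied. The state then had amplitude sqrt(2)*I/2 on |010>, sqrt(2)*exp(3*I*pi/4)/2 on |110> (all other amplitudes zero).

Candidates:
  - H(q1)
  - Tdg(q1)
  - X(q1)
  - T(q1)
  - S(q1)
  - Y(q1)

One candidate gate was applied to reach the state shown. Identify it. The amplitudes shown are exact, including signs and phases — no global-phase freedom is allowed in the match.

The applied gate was Y(q1). Key observation: the block from step 1 through step 8 cancels to the identity and can be dropped.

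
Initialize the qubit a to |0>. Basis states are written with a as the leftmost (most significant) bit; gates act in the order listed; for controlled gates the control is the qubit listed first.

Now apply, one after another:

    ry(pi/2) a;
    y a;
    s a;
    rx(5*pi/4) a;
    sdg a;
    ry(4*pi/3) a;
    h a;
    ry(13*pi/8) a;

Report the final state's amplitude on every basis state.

The final amplitudes are -sqrt(3)*I*sqrt(1/2 - sqrt(2)/4)*cos(3*pi/16)/2 + I*sqrt(1/2 - sqrt(2)/4)*sin(3*pi/16)/2 + I*sqrt(sqrt(2)/4 + 1/2)*cos(3*pi/16)/2 + sqrt(3)*I*sqrt(sqrt(2)/4 + 1/2)*sin(3*pi/16)/2 on |0>, -I*sqrt(sqrt(2)/4 + 1/2)*sin(3*pi/16)/2 + I*sqrt(1/2 - sqrt(2)/4)*cos(3*pi/16)/2 + sqrt(3)*I*sqrt(1/2 - sqrt(2)/4)*sin(3*pi/16)/2 + sqrt(3)*I*sqrt(sqrt(2)/4 + 1/2)*cos(3*pi/16)/2 on |1>.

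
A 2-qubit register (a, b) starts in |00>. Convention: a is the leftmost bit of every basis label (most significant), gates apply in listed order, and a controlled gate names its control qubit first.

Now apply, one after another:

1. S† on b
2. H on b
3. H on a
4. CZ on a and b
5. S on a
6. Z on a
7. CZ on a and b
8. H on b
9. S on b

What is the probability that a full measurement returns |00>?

A full measurement returns |00> with probability 1/2.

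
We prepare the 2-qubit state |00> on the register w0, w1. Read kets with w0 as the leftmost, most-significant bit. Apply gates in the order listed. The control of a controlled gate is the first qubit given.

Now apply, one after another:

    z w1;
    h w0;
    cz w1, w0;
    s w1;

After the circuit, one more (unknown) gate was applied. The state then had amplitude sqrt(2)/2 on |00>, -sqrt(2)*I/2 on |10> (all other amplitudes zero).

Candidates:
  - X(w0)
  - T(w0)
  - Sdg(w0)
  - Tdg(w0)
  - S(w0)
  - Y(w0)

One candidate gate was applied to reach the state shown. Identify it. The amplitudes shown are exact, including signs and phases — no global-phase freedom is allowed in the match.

It was Sdg(w0) that produced the state shown.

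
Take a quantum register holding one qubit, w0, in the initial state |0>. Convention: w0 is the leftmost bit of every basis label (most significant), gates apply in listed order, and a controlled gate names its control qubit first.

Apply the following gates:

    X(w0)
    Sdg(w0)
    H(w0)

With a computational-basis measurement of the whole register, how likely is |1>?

A full measurement returns |1> with probability 1/2.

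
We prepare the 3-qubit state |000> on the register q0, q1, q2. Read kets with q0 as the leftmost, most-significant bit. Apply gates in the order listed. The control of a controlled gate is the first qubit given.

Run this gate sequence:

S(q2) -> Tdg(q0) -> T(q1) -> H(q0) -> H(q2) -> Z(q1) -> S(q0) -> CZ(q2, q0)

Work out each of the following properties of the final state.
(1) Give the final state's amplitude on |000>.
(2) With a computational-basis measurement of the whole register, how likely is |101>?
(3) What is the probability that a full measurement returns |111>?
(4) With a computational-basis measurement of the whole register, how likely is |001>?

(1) The final state's coefficient on |000> equals 1/2.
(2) Outcome |101> occurs with probability 1/4.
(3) A full measurement returns |111> with probability 0.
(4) A full measurement returns |001> with probability 1/4.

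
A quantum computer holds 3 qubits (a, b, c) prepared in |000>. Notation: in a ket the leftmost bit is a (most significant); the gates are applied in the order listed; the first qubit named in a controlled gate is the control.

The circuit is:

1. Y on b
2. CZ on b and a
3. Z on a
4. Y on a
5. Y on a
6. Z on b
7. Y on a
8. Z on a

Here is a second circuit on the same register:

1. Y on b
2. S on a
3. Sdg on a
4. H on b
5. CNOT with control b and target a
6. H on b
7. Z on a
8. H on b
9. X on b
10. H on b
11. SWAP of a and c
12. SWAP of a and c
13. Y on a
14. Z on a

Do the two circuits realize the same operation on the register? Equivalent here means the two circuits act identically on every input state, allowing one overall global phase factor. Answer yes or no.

No: there is an input state on which the two circuits produce genuinely different outputs (not merely differing by a phase).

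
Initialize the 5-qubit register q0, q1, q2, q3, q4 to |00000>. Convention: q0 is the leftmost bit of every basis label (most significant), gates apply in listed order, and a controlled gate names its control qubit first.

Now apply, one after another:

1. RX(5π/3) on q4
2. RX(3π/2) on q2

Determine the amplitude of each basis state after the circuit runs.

After the circuit, the state carries amplitude sqrt(6)/4 on |00000>, sqrt(2)*I/4 on |00001>, sqrt(6)*I/4 on |00100>, -sqrt(2)/4 on |00101>, and 0 on every other basis state.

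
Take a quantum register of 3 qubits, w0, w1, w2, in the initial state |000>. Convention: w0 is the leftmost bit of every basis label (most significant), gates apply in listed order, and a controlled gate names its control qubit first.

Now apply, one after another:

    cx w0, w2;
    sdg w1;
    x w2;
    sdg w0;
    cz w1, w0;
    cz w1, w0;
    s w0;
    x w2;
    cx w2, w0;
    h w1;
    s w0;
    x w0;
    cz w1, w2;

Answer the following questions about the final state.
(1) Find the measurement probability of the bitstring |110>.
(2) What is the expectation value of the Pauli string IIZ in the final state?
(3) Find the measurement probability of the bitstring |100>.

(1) The probability of measuring |110> is 1/2.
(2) In the final state, IIZ has expectation 1.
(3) A full measurement returns |100> with probability 1/2.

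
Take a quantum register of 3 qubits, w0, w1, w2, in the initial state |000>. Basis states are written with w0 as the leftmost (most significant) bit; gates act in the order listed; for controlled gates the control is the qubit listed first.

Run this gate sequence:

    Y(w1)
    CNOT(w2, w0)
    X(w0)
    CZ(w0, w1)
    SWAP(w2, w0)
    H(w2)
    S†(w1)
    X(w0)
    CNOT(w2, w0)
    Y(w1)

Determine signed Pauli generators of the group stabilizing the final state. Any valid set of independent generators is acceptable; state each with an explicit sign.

The final state is stabilized by the group generated by -XIX, -ZIZ, +IZI; other independent generating sets are equally valid.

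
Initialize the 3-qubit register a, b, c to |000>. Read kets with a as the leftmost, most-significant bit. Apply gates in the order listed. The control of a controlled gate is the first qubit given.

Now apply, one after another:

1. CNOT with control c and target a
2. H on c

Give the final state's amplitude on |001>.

The final state's coefficient on |001> equals sqrt(2)/2.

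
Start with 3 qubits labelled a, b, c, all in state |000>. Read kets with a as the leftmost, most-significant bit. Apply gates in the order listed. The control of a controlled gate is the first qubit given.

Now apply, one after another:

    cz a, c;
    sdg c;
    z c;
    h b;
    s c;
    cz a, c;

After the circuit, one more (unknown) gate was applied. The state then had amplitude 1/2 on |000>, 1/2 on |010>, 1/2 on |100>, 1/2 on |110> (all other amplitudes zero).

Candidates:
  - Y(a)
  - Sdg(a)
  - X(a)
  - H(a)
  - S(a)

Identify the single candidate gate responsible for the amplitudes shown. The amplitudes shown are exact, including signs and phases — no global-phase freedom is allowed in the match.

The unique candidate consistent with the amplitudes is H(a).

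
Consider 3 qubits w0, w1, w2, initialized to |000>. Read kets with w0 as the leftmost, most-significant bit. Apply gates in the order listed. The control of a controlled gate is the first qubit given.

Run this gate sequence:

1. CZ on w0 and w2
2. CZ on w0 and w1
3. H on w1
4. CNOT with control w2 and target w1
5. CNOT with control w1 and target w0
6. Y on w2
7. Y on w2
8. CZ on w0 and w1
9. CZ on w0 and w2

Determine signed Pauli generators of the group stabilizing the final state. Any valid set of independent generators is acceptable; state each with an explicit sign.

One valid set of independent stabilizer generators is -XXI, +ZZI, +IIZ (any independent generating set of the same group is equally correct).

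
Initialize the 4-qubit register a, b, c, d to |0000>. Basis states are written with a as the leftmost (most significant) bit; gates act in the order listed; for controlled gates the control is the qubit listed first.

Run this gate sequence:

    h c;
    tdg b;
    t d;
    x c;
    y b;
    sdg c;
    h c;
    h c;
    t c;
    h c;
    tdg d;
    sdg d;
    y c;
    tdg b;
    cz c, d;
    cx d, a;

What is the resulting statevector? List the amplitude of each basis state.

The final amplitudes are -exp(3*I*pi/4)/2 + I/2 on |0100>, exp(3*I*pi/4)/2 + I/2 on |0110>, and 0 on every other basis state.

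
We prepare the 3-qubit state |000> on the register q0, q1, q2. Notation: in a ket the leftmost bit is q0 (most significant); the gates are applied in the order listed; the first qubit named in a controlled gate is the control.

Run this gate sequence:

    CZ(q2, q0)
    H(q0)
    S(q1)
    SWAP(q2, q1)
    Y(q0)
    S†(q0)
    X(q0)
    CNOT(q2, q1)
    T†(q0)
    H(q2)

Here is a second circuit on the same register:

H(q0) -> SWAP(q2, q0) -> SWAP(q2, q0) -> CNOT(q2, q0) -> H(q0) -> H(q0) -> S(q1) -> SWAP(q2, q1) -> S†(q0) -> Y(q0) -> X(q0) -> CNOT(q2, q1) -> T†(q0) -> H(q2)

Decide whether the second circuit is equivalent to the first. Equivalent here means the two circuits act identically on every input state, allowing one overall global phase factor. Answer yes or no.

No: there is an input state on which the two circuits produce genuinely different outputs (not merely differing by a phase).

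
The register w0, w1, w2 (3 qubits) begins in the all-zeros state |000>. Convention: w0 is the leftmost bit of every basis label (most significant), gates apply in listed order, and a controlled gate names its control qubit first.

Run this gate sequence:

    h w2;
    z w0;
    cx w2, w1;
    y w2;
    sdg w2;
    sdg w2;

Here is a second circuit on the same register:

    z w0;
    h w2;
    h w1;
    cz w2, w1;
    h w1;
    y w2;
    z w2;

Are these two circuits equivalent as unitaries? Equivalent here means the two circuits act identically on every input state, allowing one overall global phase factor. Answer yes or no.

Yes — the two circuits implement the same unitary up to a global phase.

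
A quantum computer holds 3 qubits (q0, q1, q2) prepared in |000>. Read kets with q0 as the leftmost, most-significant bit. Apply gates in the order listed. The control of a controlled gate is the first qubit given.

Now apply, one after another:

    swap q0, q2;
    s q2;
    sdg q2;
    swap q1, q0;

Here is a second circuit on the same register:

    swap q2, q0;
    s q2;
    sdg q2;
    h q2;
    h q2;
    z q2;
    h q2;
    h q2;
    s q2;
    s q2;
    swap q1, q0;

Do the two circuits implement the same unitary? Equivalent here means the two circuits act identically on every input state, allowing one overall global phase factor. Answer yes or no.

Yes: on every input state the two circuits agree up to one overall phase factor.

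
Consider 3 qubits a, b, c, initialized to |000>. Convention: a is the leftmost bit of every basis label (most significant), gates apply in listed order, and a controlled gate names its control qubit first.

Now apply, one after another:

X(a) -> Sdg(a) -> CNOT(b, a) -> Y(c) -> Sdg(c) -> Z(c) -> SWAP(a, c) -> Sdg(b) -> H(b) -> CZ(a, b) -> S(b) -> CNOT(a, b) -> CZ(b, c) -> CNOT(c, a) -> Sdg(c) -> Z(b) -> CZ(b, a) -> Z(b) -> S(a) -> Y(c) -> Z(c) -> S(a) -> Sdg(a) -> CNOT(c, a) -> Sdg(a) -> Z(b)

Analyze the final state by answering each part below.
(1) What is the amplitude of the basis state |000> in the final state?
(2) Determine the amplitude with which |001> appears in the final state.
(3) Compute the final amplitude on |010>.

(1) |000> carries amplitude -sqrt(2)/2 in the final state. Key observation: steps 22-23 multiply out to the identity, so the circuit reduces to the remaining gates.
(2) |001> carries amplitude 0 in the final state.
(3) |010> carries amplitude -sqrt(2)*I/2 in the final state.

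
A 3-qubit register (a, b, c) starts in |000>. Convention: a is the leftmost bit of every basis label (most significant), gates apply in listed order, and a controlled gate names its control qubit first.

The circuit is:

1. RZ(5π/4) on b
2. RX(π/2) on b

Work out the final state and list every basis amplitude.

The resulting statevector has amplitude -sqrt(2)*exp(3*I*pi/8)/2 on |000>, sqrt(2)*exp(7*I*pi/8)/2 on |010>, and 0 on every other basis state.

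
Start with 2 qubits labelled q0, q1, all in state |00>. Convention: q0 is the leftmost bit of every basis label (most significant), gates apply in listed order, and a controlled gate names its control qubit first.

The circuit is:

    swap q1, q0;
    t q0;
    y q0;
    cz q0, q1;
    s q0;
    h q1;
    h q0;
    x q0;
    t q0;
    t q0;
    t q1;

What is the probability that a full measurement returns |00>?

Outcome |00> occurs with probability 1/4.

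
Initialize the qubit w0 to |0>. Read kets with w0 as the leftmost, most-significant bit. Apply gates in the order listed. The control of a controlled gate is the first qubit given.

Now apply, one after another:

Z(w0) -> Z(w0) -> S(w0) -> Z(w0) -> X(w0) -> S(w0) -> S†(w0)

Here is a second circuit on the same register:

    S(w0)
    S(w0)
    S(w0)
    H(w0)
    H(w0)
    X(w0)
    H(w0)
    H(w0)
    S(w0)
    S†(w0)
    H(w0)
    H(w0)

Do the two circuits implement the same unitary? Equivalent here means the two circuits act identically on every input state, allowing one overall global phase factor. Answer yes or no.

Yes: on every input state the two circuits agree up to one overall phase factor.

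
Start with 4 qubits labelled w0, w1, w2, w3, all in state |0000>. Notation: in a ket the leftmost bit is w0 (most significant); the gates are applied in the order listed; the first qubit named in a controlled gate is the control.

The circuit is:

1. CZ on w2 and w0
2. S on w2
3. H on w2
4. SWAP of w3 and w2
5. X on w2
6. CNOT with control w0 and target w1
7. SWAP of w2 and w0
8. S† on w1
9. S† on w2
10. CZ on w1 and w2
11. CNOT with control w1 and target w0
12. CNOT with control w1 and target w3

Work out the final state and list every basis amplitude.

The final amplitudes are sqrt(2)/2 on |1000>, sqrt(2)/2 on |1001>, and 0 on every other basis state.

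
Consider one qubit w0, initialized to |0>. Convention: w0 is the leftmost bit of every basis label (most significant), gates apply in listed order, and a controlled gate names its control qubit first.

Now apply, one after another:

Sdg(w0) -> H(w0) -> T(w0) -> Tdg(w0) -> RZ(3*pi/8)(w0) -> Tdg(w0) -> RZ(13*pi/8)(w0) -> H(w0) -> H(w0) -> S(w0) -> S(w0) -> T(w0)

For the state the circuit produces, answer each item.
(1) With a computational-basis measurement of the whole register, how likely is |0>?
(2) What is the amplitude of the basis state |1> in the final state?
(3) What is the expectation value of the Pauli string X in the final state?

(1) Outcome |0> occurs with probability 1/2.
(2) The amplitude on |1> is sqrt(2)/2.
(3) The observable X averages to -1.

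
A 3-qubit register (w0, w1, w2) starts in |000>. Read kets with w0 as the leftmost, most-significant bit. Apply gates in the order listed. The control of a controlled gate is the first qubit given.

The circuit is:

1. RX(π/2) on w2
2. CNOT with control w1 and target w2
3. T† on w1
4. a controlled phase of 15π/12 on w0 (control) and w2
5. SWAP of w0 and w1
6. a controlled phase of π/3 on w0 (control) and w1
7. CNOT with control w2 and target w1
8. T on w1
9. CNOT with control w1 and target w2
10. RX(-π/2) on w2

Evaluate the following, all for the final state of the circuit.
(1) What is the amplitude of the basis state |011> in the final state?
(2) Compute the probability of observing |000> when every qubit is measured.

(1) The final state's coefficient on |011> equals exp(I*pi/4)/2.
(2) Outcome |000> occurs with probability 1/4.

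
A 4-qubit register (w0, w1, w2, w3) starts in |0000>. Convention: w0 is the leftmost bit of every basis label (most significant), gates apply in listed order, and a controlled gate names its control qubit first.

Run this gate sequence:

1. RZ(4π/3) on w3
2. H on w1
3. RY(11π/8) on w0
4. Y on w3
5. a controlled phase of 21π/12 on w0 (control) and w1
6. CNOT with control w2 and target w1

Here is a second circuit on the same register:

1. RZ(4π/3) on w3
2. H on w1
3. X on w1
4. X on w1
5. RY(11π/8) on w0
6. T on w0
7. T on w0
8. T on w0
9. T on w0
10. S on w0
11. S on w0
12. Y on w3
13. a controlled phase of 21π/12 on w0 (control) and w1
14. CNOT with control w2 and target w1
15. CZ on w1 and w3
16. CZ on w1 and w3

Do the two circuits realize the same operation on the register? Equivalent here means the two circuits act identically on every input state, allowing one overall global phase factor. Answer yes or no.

Yes: on every input state the two circuits agree up to one overall phase factor.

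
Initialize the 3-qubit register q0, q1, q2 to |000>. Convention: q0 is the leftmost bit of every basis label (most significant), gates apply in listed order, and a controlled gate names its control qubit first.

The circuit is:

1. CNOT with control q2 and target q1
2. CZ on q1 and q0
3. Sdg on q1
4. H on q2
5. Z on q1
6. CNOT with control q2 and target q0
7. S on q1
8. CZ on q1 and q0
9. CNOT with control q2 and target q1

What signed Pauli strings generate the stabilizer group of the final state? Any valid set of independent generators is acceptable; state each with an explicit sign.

The stabilizer group can be generated by +XXX, +ZIZ, +IZZ, among other valid generating sets.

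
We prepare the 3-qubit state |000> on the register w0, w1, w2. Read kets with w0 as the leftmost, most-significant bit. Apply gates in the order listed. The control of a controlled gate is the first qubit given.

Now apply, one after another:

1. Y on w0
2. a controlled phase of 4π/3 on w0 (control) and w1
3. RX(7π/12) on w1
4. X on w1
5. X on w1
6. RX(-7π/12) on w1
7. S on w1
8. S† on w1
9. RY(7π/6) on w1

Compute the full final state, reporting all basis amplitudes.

The resulting statevector has amplitude I*(-sqrt(6) + sqrt(2))/4 on |100>, I*(sqrt(2) + sqrt(6))/4 on |110>, and 0 on every other basis state. Key observation: gates 3-6 undo each other exactly, leaving only the rest of the circuit to track.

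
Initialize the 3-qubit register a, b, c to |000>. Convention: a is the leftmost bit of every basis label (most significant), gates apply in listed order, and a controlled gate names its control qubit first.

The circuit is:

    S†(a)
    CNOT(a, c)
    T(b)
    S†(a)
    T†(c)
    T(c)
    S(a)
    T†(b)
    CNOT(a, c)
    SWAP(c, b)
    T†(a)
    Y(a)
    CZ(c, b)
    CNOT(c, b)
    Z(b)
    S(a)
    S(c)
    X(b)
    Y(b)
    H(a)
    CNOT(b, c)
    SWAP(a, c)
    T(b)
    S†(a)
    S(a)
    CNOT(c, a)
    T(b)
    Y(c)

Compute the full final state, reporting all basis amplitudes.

After the circuit, the state carries amplitude -sqrt(2)/2 on |001>, -sqrt(2)/2 on |100>, and 0 on every other basis state. Key observation: steps 2-9 multiply out to the identity, so the circuit reduces to the remaining gates.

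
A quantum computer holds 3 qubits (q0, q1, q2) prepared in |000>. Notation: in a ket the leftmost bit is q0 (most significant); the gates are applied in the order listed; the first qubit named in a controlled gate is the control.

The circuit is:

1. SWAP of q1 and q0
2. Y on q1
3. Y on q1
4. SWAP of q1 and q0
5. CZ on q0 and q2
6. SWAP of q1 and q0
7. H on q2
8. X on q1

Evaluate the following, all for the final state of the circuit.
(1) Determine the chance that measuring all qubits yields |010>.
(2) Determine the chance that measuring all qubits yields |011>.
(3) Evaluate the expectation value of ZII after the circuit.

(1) The probability of measuring |010> is 1/2. Key observation: gates 1-4 undo each other exactly, leaving only the rest of the circuit to track.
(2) Outcome |011> occurs with probability 1/2.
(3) The expectation value of ZII is 1.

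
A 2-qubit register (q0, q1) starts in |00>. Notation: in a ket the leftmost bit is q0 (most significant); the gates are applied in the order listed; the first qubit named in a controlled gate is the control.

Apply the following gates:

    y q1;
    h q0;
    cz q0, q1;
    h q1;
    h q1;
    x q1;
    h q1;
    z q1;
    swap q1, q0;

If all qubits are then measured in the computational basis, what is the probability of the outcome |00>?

A full measurement returns |00> with probability 1/4. Key observation: steps 5-8 multiply out to the identity, so the circuit reduces to the remaining gates.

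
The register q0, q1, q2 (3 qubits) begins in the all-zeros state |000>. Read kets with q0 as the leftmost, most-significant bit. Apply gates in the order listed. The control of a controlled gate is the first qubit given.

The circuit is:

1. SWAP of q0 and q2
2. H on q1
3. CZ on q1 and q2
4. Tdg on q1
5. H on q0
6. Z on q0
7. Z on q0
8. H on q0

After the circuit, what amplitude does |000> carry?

|000> carries amplitude sqrt(2)/2 in the final state. Key observation: steps 5-8 multiply out to the identity, so the circuit reduces to the remaining gates.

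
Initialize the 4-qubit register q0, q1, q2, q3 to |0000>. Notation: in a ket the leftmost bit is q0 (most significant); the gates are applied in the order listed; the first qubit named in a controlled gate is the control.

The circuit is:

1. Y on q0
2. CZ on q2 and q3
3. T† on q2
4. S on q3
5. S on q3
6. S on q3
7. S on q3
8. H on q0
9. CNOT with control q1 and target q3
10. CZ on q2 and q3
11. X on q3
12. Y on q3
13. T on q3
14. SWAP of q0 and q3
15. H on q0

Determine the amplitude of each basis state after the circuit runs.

The final amplitudes are 1/2 on |0000>, -1/2 on |0001>, 1/2 on |1000>, -1/2 on |1001>, and 0 on every other basis state. Key observation: steps 4-7 multiply out to the identity, so the circuit reduces to the remaining gates.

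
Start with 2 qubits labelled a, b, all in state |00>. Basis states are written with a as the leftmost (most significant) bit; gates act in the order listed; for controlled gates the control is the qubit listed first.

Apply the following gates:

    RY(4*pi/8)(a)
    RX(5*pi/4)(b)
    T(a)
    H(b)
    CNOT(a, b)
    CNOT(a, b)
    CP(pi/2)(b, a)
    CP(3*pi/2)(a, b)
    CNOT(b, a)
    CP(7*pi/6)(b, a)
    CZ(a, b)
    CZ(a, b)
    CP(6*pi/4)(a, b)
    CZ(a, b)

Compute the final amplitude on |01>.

The amplitude on |01> is -sqrt(2 - sqrt(2))*exp(I*pi/4)/4 + sqrt(sqrt(2) + 2)*exp(3*I*pi/4)/4. Key observation: gates 5-6 undo each other exactly, leaving only the rest of the circuit to track.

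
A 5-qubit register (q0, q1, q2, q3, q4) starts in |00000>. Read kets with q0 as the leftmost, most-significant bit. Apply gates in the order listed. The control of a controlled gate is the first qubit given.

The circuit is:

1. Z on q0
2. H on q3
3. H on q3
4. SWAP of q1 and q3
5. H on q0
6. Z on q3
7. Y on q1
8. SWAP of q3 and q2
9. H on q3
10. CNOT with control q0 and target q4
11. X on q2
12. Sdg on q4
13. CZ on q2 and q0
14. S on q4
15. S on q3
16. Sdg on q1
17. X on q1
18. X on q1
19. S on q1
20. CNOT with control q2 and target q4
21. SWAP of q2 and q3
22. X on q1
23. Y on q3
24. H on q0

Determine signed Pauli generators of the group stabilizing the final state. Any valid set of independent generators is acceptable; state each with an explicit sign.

The stabilizer group can be generated by -XIIIZ, +IIYII, -ZIIIX, +IZIII, +IIIZI, among other valid generating sets. Key observation: gates 16-19 undo each other exactly, leaving only the rest of the circuit to track.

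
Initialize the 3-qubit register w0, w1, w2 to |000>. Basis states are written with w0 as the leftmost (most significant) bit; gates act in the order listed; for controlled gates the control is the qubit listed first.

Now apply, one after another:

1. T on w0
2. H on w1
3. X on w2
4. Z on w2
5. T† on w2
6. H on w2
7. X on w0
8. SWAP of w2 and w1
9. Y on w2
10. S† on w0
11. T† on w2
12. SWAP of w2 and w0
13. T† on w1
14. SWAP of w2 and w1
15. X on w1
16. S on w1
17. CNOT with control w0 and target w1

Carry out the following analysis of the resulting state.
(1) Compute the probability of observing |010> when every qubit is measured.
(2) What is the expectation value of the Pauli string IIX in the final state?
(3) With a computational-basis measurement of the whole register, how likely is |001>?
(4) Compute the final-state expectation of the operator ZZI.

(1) The probability of measuring |010> is 0.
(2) In the final state, IIX has expectation -sqrt(2)/2.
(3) A full measurement returns |001> with probability 1/4.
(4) The observable ZZI averages to 1.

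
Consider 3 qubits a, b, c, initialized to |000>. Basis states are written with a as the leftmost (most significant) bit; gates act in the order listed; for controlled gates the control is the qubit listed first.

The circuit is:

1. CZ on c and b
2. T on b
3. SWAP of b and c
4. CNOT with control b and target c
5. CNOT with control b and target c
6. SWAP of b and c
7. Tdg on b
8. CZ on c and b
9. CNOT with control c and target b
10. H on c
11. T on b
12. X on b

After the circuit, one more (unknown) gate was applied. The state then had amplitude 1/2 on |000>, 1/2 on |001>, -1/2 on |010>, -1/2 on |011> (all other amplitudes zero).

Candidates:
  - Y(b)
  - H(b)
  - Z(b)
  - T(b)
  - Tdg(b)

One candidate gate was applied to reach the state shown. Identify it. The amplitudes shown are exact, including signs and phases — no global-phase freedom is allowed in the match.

The unique candidate consistent with the amplitudes is H(b). Key observation: steps 1-8 multiply out to the identity, so the circuit reduces to the remaining gates.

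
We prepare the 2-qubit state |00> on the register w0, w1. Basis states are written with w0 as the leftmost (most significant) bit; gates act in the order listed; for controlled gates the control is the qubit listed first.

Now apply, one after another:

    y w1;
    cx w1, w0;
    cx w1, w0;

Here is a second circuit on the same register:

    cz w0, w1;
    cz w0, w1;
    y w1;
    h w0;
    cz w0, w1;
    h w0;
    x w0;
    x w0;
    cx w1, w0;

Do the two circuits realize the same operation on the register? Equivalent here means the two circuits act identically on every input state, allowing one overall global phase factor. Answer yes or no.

Yes — the two circuits implement the same unitary up to a global phase.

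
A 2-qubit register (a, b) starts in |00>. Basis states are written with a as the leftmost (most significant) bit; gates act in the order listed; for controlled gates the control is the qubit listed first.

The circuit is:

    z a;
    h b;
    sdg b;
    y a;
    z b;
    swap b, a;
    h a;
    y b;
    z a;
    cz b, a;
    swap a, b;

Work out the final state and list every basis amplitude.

The final amplitudes are 1/2 + I/2 on |00>, -1/2 + I/2 on |01>, 0 on |10>, 0 on |11>.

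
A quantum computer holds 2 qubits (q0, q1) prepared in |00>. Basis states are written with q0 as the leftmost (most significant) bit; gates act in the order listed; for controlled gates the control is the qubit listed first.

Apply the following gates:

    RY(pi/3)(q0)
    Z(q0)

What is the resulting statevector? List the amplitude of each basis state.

The resulting statevector has amplitude sqrt(3)/2 on |00>, 0 on |01>, -1/2 on |10>, 0 on |11>.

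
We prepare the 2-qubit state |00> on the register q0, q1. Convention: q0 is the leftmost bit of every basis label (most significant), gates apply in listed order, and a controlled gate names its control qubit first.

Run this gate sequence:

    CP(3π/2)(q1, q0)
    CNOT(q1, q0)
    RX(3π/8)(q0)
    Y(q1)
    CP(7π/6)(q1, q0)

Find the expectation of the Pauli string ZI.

The observable ZI averages to sqrt(2 - sqrt(2))/2.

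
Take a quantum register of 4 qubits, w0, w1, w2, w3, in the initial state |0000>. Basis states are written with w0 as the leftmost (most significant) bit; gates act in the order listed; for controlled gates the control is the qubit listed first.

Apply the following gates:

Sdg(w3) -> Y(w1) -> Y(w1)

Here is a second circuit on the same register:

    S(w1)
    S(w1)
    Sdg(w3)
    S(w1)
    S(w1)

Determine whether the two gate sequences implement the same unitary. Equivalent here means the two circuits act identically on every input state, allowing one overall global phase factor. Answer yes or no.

Yes, they are equivalent — the unitaries differ by at most a global phase.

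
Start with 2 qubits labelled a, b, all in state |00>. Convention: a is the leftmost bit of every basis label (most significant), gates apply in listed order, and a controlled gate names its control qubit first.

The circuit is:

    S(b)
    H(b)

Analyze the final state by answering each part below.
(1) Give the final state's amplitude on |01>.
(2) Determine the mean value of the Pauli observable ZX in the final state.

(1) The final state's coefficient on |01> equals sqrt(2)/2.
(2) The expectation value of ZX is 1.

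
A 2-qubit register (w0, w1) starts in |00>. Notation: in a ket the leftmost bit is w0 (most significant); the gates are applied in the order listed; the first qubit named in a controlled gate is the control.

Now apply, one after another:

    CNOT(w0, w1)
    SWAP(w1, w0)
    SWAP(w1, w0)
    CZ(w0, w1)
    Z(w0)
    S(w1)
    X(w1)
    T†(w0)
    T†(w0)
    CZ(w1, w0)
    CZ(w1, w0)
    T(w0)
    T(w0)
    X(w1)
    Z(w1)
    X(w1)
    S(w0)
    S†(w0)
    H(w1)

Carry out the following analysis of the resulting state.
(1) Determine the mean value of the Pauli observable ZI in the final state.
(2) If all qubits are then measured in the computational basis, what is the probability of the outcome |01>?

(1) The expectation value of ZI is 1. Key observation: steps 7-14 multiply out to the identity, so the circuit reduces to the remaining gates.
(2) Outcome |01> occurs with probability 1/2.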